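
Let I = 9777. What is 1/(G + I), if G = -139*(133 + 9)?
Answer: -1/9961 ≈ -0.00010039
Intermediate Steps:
G = -19738 (G = -139*142 = -19738)
1/(G + I) = 1/(-19738 + 9777) = 1/(-9961) = -1/9961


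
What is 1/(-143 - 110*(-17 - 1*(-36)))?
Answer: -1/2233 ≈ -0.00044783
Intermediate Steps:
1/(-143 - 110*(-17 - 1*(-36))) = 1/(-143 - 110*(-17 + 36)) = 1/(-143 - 110*19) = 1/(-143 - 2090) = 1/(-2233) = -1/2233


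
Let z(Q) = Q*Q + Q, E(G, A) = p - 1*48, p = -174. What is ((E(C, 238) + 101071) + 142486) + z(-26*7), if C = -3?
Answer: 276277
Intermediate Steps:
E(G, A) = -222 (E(G, A) = -174 - 1*48 = -174 - 48 = -222)
z(Q) = Q + Q² (z(Q) = Q² + Q = Q + Q²)
((E(C, 238) + 101071) + 142486) + z(-26*7) = ((-222 + 101071) + 142486) + (-26*7)*(1 - 26*7) = (100849 + 142486) - 182*(1 - 182) = 243335 - 182*(-181) = 243335 + 32942 = 276277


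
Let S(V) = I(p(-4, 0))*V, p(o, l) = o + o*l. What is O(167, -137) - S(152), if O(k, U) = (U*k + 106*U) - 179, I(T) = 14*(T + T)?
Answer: -20556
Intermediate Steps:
p(o, l) = o + l*o
I(T) = 28*T (I(T) = 14*(2*T) = 28*T)
O(k, U) = -179 + 106*U + U*k (O(k, U) = (106*U + U*k) - 179 = -179 + 106*U + U*k)
S(V) = -112*V (S(V) = (28*(-4*(1 + 0)))*V = (28*(-4*1))*V = (28*(-4))*V = -112*V)
O(167, -137) - S(152) = (-179 + 106*(-137) - 137*167) - (-112)*152 = (-179 - 14522 - 22879) - 1*(-17024) = -37580 + 17024 = -20556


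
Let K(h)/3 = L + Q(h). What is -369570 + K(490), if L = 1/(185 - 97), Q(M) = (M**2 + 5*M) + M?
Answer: 31640403/88 ≈ 3.5955e+5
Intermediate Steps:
Q(M) = M**2 + 6*M
L = 1/88 ≈ 0.011364
K(h) = 3/88 + 3*h*(6 + h) (K(h) = 3*(1/88 + h*(6 + h)) = 3/88 + 3*h*(6 + h))
-369570 + K(490) = -369570 + (3/88 + 3*490*(6 + 490)) = -369570 + (3/88 + 3*490*496) = -369570 + (3/88 + 729120) = -369570 + 64162563/88 = 31640403/88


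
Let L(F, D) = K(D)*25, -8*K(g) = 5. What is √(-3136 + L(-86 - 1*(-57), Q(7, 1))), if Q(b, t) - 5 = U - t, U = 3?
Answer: I*√50426/4 ≈ 56.139*I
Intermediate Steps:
K(g) = -5/8 (K(g) = -⅛*5 = -5/8)
Q(b, t) = 8 - t (Q(b, t) = 5 + (3 - t) = 8 - t)
L(F, D) = -125/8 (L(F, D) = -5/8*25 = -125/8)
√(-3136 + L(-86 - 1*(-57), Q(7, 1))) = √(-3136 - 125/8) = √(-25213/8) = I*√50426/4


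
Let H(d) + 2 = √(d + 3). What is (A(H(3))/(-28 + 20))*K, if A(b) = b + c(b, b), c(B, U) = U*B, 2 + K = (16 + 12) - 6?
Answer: -20 + 15*√6/2 ≈ -1.6288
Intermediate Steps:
K = 20 (K = -2 + ((16 + 12) - 6) = -2 + (28 - 6) = -2 + 22 = 20)
H(d) = -2 + √(3 + d) (H(d) = -2 + √(d + 3) = -2 + √(3 + d))
c(B, U) = B*U
A(b) = b + b² (A(b) = b + b*b = b + b²)
(A(H(3))/(-28 + 20))*K = (((-2 + √(3 + 3))*(1 + (-2 + √(3 + 3))))/(-28 + 20))*20 = (((-2 + √6)*(1 + (-2 + √6)))/(-8))*20 = -(-2 + √6)*(-1 + √6)/8*20 = -(-1 + √6)*(-2 + √6)/8*20 = -5*(-1 + √6)*(-2 + √6)/2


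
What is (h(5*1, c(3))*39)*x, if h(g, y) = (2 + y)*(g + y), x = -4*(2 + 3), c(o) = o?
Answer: -31200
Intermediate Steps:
x = -20 (x = -4*5 = -20)
(h(5*1, c(3))*39)*x = ((3² + 2*(5*1) + 2*3 + (5*1)*3)*39)*(-20) = ((9 + 2*5 + 6 + 5*3)*39)*(-20) = ((9 + 10 + 6 + 15)*39)*(-20) = (40*39)*(-20) = 1560*(-20) = -31200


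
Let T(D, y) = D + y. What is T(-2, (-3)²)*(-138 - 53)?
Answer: -1337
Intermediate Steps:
T(-2, (-3)²)*(-138 - 53) = (-2 + (-3)²)*(-138 - 53) = (-2 + 9)*(-191) = 7*(-191) = -1337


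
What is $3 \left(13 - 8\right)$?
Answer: $15$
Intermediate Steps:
$3 \left(13 - 8\right) = 3 \cdot 5 = 15$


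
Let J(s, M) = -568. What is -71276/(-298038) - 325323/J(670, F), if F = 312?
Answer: 48499550521/84642792 ≈ 572.99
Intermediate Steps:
-71276/(-298038) - 325323/J(670, F) = -71276/(-298038) - 325323/(-568) = -71276*(-1/298038) - 325323*(-1/568) = 35638/149019 + 325323/568 = 48499550521/84642792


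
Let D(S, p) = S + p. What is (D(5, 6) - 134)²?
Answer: 15129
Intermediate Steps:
(D(5, 6) - 134)² = ((5 + 6) - 134)² = (11 - 134)² = (-123)² = 15129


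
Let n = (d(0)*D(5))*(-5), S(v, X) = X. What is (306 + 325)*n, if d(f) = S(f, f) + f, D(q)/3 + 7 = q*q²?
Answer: 0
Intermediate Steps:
D(q) = -21 + 3*q³ (D(q) = -21 + 3*(q*q²) = -21 + 3*q³)
d(f) = 2*f (d(f) = f + f = 2*f)
n = 0 (n = ((2*0)*(-21 + 3*5³))*(-5) = (0*(-21 + 3*125))*(-5) = (0*(-21 + 375))*(-5) = (0*354)*(-5) = 0*(-5) = 0)
(306 + 325)*n = (306 + 325)*0 = 631*0 = 0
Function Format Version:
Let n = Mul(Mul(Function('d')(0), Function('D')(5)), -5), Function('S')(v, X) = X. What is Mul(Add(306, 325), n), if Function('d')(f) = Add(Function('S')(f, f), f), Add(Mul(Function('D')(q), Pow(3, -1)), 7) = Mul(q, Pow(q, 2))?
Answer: 0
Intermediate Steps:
Function('D')(q) = Add(-21, Mul(3, Pow(q, 3))) (Function('D')(q) = Add(-21, Mul(3, Mul(q, Pow(q, 2)))) = Add(-21, Mul(3, Pow(q, 3))))
Function('d')(f) = Mul(2, f) (Function('d')(f) = Add(f, f) = Mul(2, f))
n = 0 (n = Mul(Mul(Mul(2, 0), Add(-21, Mul(3, Pow(5, 3)))), -5) = Mul(Mul(0, Add(-21, Mul(3, 125))), -5) = Mul(Mul(0, Add(-21, 375)), -5) = Mul(Mul(0, 354), -5) = Mul(0, -5) = 0)
Mul(Add(306, 325), n) = Mul(Add(306, 325), 0) = Mul(631, 0) = 0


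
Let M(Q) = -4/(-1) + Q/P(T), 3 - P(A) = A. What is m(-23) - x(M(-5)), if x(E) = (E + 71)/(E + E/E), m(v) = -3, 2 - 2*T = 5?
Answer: -22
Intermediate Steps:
T = -3/2 (T = 1 - 1/2*5 = 1 - 5/2 = -3/2 ≈ -1.5000)
P(A) = 3 - A
M(Q) = 4 + 2*Q/9 (M(Q) = -4/(-1) + Q/(3 - 1*(-3/2)) = -4*(-1) + Q/(3 + 3/2) = 4 + Q/(9/2) = 4 + Q*(2/9) = 4 + 2*Q/9)
x(E) = (71 + E)/(1 + E) (x(E) = (71 + E)/(E + 1) = (71 + E)/(1 + E))
m(-23) - x(M(-5)) = -3 - (71 + (4 + (2/9)*(-5)))/(1 + (4 + (2/9)*(-5))) = -3 - (71 + (4 - 10/9))/(1 + (4 - 10/9)) = -3 - (71 + 26/9)/(1 + 26/9) = -3 - 665/(35/9*9) = -3 - 9*665/(35*9) = -3 - 1*19 = -3 - 19 = -22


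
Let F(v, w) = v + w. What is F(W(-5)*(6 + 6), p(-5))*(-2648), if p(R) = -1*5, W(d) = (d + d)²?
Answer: -3164360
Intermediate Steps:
W(d) = 4*d² (W(d) = (2*d)² = 4*d²)
p(R) = -5
F(W(-5)*(6 + 6), p(-5))*(-2648) = ((4*(-5)²)*(6 + 6) - 5)*(-2648) = ((4*25)*12 - 5)*(-2648) = (100*12 - 5)*(-2648) = (1200 - 5)*(-2648) = 1195*(-2648) = -3164360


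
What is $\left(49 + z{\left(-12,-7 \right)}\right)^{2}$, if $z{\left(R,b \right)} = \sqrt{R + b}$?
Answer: $\left(49 + i \sqrt{19}\right)^{2} \approx 2382.0 + 427.17 i$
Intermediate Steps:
$\left(49 + z{\left(-12,-7 \right)}\right)^{2} = \left(49 + \sqrt{-12 - 7}\right)^{2} = \left(49 + \sqrt{-19}\right)^{2} = \left(49 + i \sqrt{19}\right)^{2}$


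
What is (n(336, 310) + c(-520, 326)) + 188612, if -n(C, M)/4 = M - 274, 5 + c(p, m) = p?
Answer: 187943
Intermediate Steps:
c(p, m) = -5 + p
n(C, M) = 1096 - 4*M (n(C, M) = -4*(M - 274) = -4*(-274 + M) = 1096 - 4*M)
(n(336, 310) + c(-520, 326)) + 188612 = ((1096 - 4*310) + (-5 - 520)) + 188612 = ((1096 - 1240) - 525) + 188612 = (-144 - 525) + 188612 = -669 + 188612 = 187943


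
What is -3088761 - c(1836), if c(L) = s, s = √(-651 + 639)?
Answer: -3088761 - 2*I*√3 ≈ -3.0888e+6 - 3.4641*I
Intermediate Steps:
s = 2*I*√3 (s = √(-12) = 2*I*√3 ≈ 3.4641*I)
c(L) = 2*I*√3
-3088761 - c(1836) = -3088761 - 2*I*√3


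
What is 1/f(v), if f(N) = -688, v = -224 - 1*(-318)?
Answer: -1/688 ≈ -0.0014535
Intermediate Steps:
v = 94 (v = -224 + 318 = 94)
1/f(v) = 1/(-688) = -1/688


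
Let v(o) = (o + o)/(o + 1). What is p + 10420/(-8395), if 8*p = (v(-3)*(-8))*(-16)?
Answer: 78508/1679 ≈ 46.759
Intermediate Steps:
v(o) = 2*o/(1 + o) (v(o) = (2*o)/(1 + o) = 2*o/(1 + o))
p = 48 (p = (((2*(-3)/(1 - 3))*(-8))*(-16))/8 = (((2*(-3)/(-2))*(-8))*(-16))/8 = (((2*(-3)*(-½))*(-8))*(-16))/8 = ((3*(-8))*(-16))/8 = (-24*(-16))/8 = (⅛)*384 = 48)
p + 10420/(-8395) = 48 + 10420/(-8395) = 48 + 10420*(-1/8395) = 48 - 2084/1679 = 78508/1679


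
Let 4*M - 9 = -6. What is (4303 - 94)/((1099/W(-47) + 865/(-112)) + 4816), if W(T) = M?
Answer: 1414224/2107933 ≈ 0.67091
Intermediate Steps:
M = 3/4 (M = 9/4 + (1/4)*(-6) = 9/4 - 3/2 = 3/4 ≈ 0.75000)
W(T) = 3/4
(4303 - 94)/((1099/W(-47) + 865/(-112)) + 4816) = (4303 - 94)/((1099/(3/4) + 865/(-112)) + 4816) = 4209/((1099*(4/3) + 865*(-1/112)) + 4816) = 4209/((4396/3 - 865/112) + 4816) = 4209/(489757/336 + 4816) = 4209/(2107933/336) = 4209*(336/2107933) = 1414224/2107933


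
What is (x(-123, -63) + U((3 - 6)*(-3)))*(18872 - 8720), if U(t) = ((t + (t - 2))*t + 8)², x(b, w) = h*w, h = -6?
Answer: 238389264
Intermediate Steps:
x(b, w) = -6*w
U(t) = (8 + t*(-2 + 2*t))² (U(t) = ((t + (-2 + t))*t + 8)² = ((-2 + 2*t)*t + 8)² = (t*(-2 + 2*t) + 8)² = (8 + t*(-2 + 2*t))²)
(x(-123, -63) + U((3 - 6)*(-3)))*(18872 - 8720) = (-6*(-63) + 4*(4 + ((3 - 6)*(-3))² - (3 - 6)*(-3))²)*(18872 - 8720) = (378 + 4*(4 + (-3*(-3))² - (-3)*(-3))²)*10152 = (378 + 4*(4 + 9² - 1*9)²)*10152 = (378 + 4*(4 + 81 - 9)²)*10152 = (378 + 4*76²)*10152 = (378 + 4*5776)*10152 = (378 + 23104)*10152 = 23482*10152 = 238389264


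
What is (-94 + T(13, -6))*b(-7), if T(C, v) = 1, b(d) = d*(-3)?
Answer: -1953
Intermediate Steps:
b(d) = -3*d
(-94 + T(13, -6))*b(-7) = (-94 + 1)*(-3*(-7)) = -93*21 = -1953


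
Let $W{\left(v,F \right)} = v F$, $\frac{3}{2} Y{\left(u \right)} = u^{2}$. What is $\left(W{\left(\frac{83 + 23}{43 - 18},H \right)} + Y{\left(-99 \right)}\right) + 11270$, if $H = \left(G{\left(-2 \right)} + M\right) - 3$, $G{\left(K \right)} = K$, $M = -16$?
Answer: $\frac{442874}{25} \approx 17715.0$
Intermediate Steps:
$Y{\left(u \right)} = \frac{2 u^{2}}{3}$
$H = -21$ ($H = \left(-2 - 16\right) - 3 = -18 - 3 = -21$)
$W{\left(v,F \right)} = F v$
$\left(W{\left(\frac{83 + 23}{43 - 18},H \right)} + Y{\left(-99 \right)}\right) + 11270 = \left(- 21 \frac{83 + 23}{43 - 18} + \frac{2 \left(-99\right)^{2}}{3}\right) + 11270 = \left(- 21 \cdot \frac{106}{25} + \frac{2}{3} \cdot 9801\right) + 11270 = \left(- 21 \cdot 106 \cdot \frac{1}{25} + 6534\right) + 11270 = \left(\left(-21\right) \frac{106}{25} + 6534\right) + 11270 = \left(- \frac{2226}{25} + 6534\right) + 11270 = \frac{161124}{25} + 11270 = \frac{442874}{25}$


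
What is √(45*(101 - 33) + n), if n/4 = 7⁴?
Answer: 2*√3166 ≈ 112.53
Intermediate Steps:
n = 9604 (n = 4*7⁴ = 4*2401 = 9604)
√(45*(101 - 33) + n) = √(45*(101 - 33) + 9604) = √(45*68 + 9604) = √(3060 + 9604) = √12664 = 2*√3166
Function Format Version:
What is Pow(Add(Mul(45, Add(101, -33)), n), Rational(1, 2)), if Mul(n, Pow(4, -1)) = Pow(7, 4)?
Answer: Mul(2, Pow(3166, Rational(1, 2))) ≈ 112.53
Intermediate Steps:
n = 9604 (n = Mul(4, Pow(7, 4)) = Mul(4, 2401) = 9604)
Pow(Add(Mul(45, Add(101, -33)), n), Rational(1, 2)) = Pow(Add(Mul(45, Add(101, -33)), 9604), Rational(1, 2)) = Pow(Add(Mul(45, 68), 9604), Rational(1, 2)) = Pow(Add(3060, 9604), Rational(1, 2)) = Pow(12664, Rational(1, 2)) = Mul(2, Pow(3166, Rational(1, 2)))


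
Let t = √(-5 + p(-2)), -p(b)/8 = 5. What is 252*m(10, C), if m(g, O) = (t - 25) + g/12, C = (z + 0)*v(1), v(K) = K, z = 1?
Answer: -6090 + 756*I*√5 ≈ -6090.0 + 1690.5*I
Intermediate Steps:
p(b) = -40 (p(b) = -8*5 = -40)
t = 3*I*√5 (t = √(-5 - 40) = √(-45) = 3*I*√5 ≈ 6.7082*I)
C = 1 (C = (1 + 0)*1 = 1*1 = 1)
m(g, O) = -25 + g/12 + 3*I*√5 (m(g, O) = (3*I*√5 - 25) + g/12 = (-25 + 3*I*√5) + g*(1/12) = (-25 + 3*I*√5) + g/12 = -25 + g/12 + 3*I*√5)
252*m(10, C) = 252*(-25 + (1/12)*10 + 3*I*√5) = 252*(-25 + ⅚ + 3*I*√5) = 252*(-145/6 + 3*I*√5) = -6090 + 756*I*√5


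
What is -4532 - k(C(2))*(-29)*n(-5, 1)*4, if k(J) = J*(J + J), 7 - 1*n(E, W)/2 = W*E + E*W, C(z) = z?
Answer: 27020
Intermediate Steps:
n(E, W) = 14 - 4*E*W (n(E, W) = 14 - 2*(W*E + E*W) = 14 - 2*(E*W + E*W) = 14 - 4*E*W)
k(J) = 2*J² (k(J) = J*(2*J) = 2*J²)
-4532 - k(C(2))*(-29)*n(-5, 1)*4 = -4532 - (2*2²)*(-29)*(14 - 4*(-5)*1)*4 = -4532 - (2*4)*(-29)*(14 + 20)*4 = -4532 - 8*(-29)*34*4 = -4532 - (-232)*136 = -4532 - 1*(-31552) = -4532 + 31552 = 27020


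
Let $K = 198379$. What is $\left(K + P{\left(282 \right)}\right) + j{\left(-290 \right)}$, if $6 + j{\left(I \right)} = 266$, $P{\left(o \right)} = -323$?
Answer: $198316$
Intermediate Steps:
$j{\left(I \right)} = 260$ ($j{\left(I \right)} = -6 + 266 = 260$)
$\left(K + P{\left(282 \right)}\right) + j{\left(-290 \right)} = \left(198379 - 323\right) + 260 = 198056 + 260 = 198316$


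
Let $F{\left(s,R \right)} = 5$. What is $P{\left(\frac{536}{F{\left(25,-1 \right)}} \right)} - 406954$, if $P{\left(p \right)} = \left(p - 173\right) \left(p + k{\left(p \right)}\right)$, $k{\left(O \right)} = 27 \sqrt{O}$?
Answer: $- \frac{10350194}{25} - \frac{17766 \sqrt{670}}{25} \approx -4.324 \cdot 10^{5}$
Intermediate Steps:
$P{\left(p \right)} = \left(-173 + p\right) \left(p + 27 \sqrt{p}\right)$ ($P{\left(p \right)} = \left(p - 173\right) \left(p + 27 \sqrt{p}\right) = \left(-173 + p\right) \left(p + 27 \sqrt{p}\right)$)
$P{\left(\frac{536}{F{\left(25,-1 \right)}} \right)} - 406954 = \left(\left(\frac{536}{5}\right)^{2} - 4671 \sqrt{\frac{536}{5}} - 173 \cdot \frac{536}{5} + 27 \left(\frac{536}{5}\right)^{\frac{3}{2}}\right) - 406954 = \left(\left(536 \cdot \frac{1}{5}\right)^{2} - 4671 \sqrt{536 \cdot \frac{1}{5}} - 173 \cdot 536 \cdot \frac{1}{5} + 27 \left(536 \cdot \frac{1}{5}\right)^{\frac{3}{2}}\right) - 406954 = \left(\left(\frac{536}{5}\right)^{2} - 4671 \sqrt{\frac{536}{5}} - \frac{92728}{5} + 27 \left(\frac{536}{5}\right)^{\frac{3}{2}}\right) - 406954 = \left(\frac{287296}{25} - 4671 \frac{2 \sqrt{670}}{5} - \frac{92728}{5} + 27 \frac{1072 \sqrt{670}}{25}\right) - 406954 = \left(\frac{287296}{25} - \frac{9342 \sqrt{670}}{5} - \frac{92728}{5} + \frac{28944 \sqrt{670}}{25}\right) - 406954 = \left(- \frac{176344}{25} - \frac{17766 \sqrt{670}}{25}\right) - 406954 = - \frac{10350194}{25} - \frac{17766 \sqrt{670}}{25}$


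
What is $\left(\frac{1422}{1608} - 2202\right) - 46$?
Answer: $- \frac{602227}{268} \approx -2247.1$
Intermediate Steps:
$\left(\frac{1422}{1608} - 2202\right) - 46 = \left(1422 \cdot \frac{1}{1608} - 2202\right) - 46 = \left(\frac{237}{268} - 2202\right) - 46 = - \frac{589899}{268} - 46 = - \frac{602227}{268}$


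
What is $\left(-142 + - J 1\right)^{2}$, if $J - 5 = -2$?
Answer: $21025$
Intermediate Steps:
$J = 3$ ($J = 5 - 2 = 3$)
$\left(-142 + - J 1\right)^{2} = \left(-142 + \left(-1\right) 3 \cdot 1\right)^{2} = \left(-142 - 3\right)^{2} = \left(-145\right)^{2} = 21025$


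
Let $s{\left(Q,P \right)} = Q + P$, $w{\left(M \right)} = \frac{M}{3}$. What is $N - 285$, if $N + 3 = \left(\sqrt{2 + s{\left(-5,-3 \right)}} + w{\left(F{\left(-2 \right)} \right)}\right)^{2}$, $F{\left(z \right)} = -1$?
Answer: $- \frac{2645}{9} - \frac{2 i \sqrt{6}}{3} \approx -293.89 - 1.633 i$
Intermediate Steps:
$w{\left(M \right)} = \frac{M}{3}$ ($w{\left(M \right)} = M \frac{1}{3} = \frac{M}{3}$)
$s{\left(Q,P \right)} = P + Q$
$N = -3 + \left(- \frac{1}{3} + i \sqrt{6}\right)^{2}$ ($N = -3 + \left(\sqrt{2 - 8} + \frac{1}{3} \left(-1\right)\right)^{2} = -3 + \left(\sqrt{2 - 8} - \frac{1}{3}\right)^{2} = -3 + \left(\sqrt{-6} - \frac{1}{3}\right)^{2} = -3 + \left(i \sqrt{6} - \frac{1}{3}\right)^{2} = -3 + \left(- \frac{1}{3} + i \sqrt{6}\right)^{2} \approx -8.8889 - 1.633 i$)
$N - 285 = \left(- \frac{80}{9} - \frac{2 i \sqrt{6}}{3}\right) - 285 = - \frac{2645}{9} - \frac{2 i \sqrt{6}}{3}$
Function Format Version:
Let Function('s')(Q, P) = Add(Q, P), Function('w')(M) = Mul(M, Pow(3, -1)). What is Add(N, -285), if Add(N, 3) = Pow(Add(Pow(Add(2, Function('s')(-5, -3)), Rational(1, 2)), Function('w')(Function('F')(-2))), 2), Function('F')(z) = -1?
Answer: Add(Rational(-2645, 9), Mul(Rational(-2, 3), I, Pow(6, Rational(1, 2)))) ≈ Add(-293.89, Mul(-1.6330, I))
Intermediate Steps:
Function('w')(M) = Mul(Rational(1, 3), M) (Function('w')(M) = Mul(M, Rational(1, 3)) = Mul(Rational(1, 3), M))
Function('s')(Q, P) = Add(P, Q)
N = Add(-3, Pow(Add(Rational(-1, 3), Mul(I, Pow(6, Rational(1, 2)))), 2)) (N = Add(-3, Pow(Add(Pow(Add(2, Add(-3, -5)), Rational(1, 2)), Mul(Rational(1, 3), -1)), 2)) = Add(-3, Pow(Add(Pow(Add(2, -8), Rational(1, 2)), Rational(-1, 3)), 2)) = Add(-3, Pow(Add(Pow(-6, Rational(1, 2)), Rational(-1, 3)), 2)) = Add(-3, Pow(Add(Mul(I, Pow(6, Rational(1, 2))), Rational(-1, 3)), 2)) = Add(-3, Pow(Add(Rational(-1, 3), Mul(I, Pow(6, Rational(1, 2)))), 2)) ≈ Add(-8.8889, Mul(-1.6330, I)))
Add(N, -285) = Add(Add(Rational(-80, 9), Mul(Rational(-2, 3), I, Pow(6, Rational(1, 2)))), -285) = Add(Rational(-2645, 9), Mul(Rational(-2, 3), I, Pow(6, Rational(1, 2))))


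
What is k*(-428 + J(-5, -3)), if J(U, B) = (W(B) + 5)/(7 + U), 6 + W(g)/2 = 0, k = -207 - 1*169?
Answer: 162244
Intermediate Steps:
k = -376 (k = -207 - 169 = -376)
W(g) = -12 (W(g) = -12 + 2*0 = -12 + 0 = -12)
J(U, B) = -7/(7 + U) (J(U, B) = (-12 + 5)/(7 + U) = -7/(7 + U))
k*(-428 + J(-5, -3)) = -376*(-428 - 7/(7 - 5)) = -376*(-428 - 7/2) = -376*(-863/2) = 162244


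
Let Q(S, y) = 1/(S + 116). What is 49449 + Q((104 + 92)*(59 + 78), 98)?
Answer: 1333540633/26968 ≈ 49449.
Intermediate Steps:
Q(S, y) = 1/(116 + S)
49449 + Q((104 + 92)*(59 + 78), 98) = 49449 + 1/(116 + (104 + 92)*(59 + 78)) = 49449 + 1/(116 + 196*137) = 49449 + 1/(116 + 26852) = 49449 + 1/26968 = 1333540633/26968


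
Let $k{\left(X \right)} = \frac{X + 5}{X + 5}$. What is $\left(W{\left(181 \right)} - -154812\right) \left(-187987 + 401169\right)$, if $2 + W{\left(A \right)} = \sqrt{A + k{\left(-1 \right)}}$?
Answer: $33002705420 + 213182 \sqrt{182} \approx 3.3006 \cdot 10^{10}$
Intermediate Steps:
$k{\left(X \right)} = 1$ ($k{\left(X \right)} = \frac{5 + X}{5 + X} = 1$)
$W{\left(A \right)} = -2 + \sqrt{1 + A}$ ($W{\left(A \right)} = -2 + \sqrt{A + 1} = -2 + \sqrt{1 + A}$)
$\left(W{\left(181 \right)} - -154812\right) \left(-187987 + 401169\right) = \left(\left(-2 + \sqrt{1 + 181}\right) - -154812\right) \left(-187987 + 401169\right) = \left(\left(-2 + \sqrt{182}\right) + 154812\right) 213182 = \left(154810 + \sqrt{182}\right) 213182 = 33002705420 + 213182 \sqrt{182}$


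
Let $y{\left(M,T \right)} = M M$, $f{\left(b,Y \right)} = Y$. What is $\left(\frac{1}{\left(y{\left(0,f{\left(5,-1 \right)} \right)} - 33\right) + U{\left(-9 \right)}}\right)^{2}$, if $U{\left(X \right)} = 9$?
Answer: $\frac{1}{576} \approx 0.0017361$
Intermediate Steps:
$y{\left(M,T \right)} = M^{2}$
$\left(\frac{1}{\left(y{\left(0,f{\left(5,-1 \right)} \right)} - 33\right) + U{\left(-9 \right)}}\right)^{2} = \left(\frac{1}{\left(0^{2} - 33\right) + 9}\right)^{2} = \left(\frac{1}{\left(0 - 33\right) + 9}\right)^{2} = \left(\frac{1}{-33 + 9}\right)^{2} = \left(\frac{1}{-24}\right)^{2} = \left(- \frac{1}{24}\right)^{2} = \frac{1}{576}$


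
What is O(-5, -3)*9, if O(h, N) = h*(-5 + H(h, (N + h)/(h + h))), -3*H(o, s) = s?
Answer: 237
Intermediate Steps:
H(o, s) = -s/3
O(h, N) = h*(-5 - (N + h)/(6*h)) (O(h, N) = h*(-5 - (N + h)/(3*(h + h))) = h*(-5 - (N + h)/(3*(2*h))) = h*(-5 - (N + h)*1/(2*h)/3) = h*(-5 - (N + h)/(6*h)))
O(-5, -3)*9 = (-31/6*(-5) - ⅙*(-3))*9 = (155/6 + ½)*9 = (79/3)*9 = 237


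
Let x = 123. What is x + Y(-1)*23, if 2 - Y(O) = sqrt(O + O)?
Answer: 169 - 23*I*sqrt(2) ≈ 169.0 - 32.527*I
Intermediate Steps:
Y(O) = 2 - sqrt(2)*sqrt(O) (Y(O) = 2 - sqrt(O + O) = 2 - sqrt(2*O) = 2 - sqrt(2)*sqrt(O))
x + Y(-1)*23 = 123 + (2 - sqrt(2)*sqrt(-1))*23 = 123 + (2 - sqrt(2)*I)*23 = 123 + (2 - I*sqrt(2))*23 = 123 + (46 - 23*I*sqrt(2)) = 169 - 23*I*sqrt(2)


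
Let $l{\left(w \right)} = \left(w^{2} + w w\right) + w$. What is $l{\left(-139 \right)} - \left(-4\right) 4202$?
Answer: $55311$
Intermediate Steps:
$l{\left(w \right)} = w + 2 w^{2}$ ($l{\left(w \right)} = \left(w^{2} + w^{2}\right) + w = 2 w^{2} + w = w + 2 w^{2}$)
$l{\left(-139 \right)} - \left(-4\right) 4202 = - 139 \left(1 + 2 \left(-139\right)\right) - \left(-4\right) 4202 = - 139 \left(1 - 278\right) - -16808 = \left(-139\right) \left(-277\right) + 16808 = 38503 + 16808 = 55311$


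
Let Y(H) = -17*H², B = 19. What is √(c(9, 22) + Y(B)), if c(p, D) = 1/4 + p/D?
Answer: I*√2969989/22 ≈ 78.335*I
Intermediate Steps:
c(p, D) = ¼ + p/D (c(p, D) = 1*(¼) + p/D = ¼ + p/D)
√(c(9, 22) + Y(B)) = √((9 + (¼)*22)/22 - 17*19²) = √((9 + 11/2)/22 - 17*361) = √((1/22)*(29/2) - 6137) = √(29/44 - 6137) = √(-269999/44) = I*√2969989/22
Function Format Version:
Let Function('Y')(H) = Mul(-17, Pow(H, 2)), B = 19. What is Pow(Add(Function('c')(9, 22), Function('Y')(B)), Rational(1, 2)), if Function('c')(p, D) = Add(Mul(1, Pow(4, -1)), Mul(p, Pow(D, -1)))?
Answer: Mul(Rational(1, 22), I, Pow(2969989, Rational(1, 2))) ≈ Mul(78.335, I)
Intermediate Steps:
Function('c')(p, D) = Add(Rational(1, 4), Mul(p, Pow(D, -1))) (Function('c')(p, D) = Add(Mul(1, Rational(1, 4)), Mul(p, Pow(D, -1))) = Add(Rational(1, 4), Mul(p, Pow(D, -1))))
Pow(Add(Function('c')(9, 22), Function('Y')(B)), Rational(1, 2)) = Pow(Add(Mul(Pow(22, -1), Add(9, Mul(Rational(1, 4), 22))), Mul(-17, Pow(19, 2))), Rational(1, 2)) = Pow(Add(Mul(Rational(1, 22), Add(9, Rational(11, 2))), Mul(-17, 361)), Rational(1, 2)) = Pow(Add(Mul(Rational(1, 22), Rational(29, 2)), -6137), Rational(1, 2)) = Pow(Add(Rational(29, 44), -6137), Rational(1, 2)) = Pow(Rational(-269999, 44), Rational(1, 2)) = Mul(Rational(1, 22), I, Pow(2969989, Rational(1, 2)))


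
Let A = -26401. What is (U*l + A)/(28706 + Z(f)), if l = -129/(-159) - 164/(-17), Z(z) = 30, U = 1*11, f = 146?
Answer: -370057/404549 ≈ -0.91474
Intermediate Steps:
U = 11
l = 9423/901 (l = -129*(-1/159) - 164*(-1/17) = 43/53 + 164/17 = 9423/901 ≈ 10.458)
(U*l + A)/(28706 + Z(f)) = (11*(9423/901) - 26401)/(28706 + 30) = (103653/901 - 26401)/28736 = -23683648/901*1/28736 = -370057/404549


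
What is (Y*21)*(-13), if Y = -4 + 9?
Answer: -1365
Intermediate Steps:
Y = 5
(Y*21)*(-13) = (5*21)*(-13) = 105*(-13) = -1365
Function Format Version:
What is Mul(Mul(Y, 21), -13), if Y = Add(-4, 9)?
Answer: -1365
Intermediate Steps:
Y = 5
Mul(Mul(Y, 21), -13) = Mul(Mul(5, 21), -13) = Mul(105, -13) = -1365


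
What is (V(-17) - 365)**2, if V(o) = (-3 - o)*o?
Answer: 363609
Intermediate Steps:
V(o) = o*(-3 - o)
(V(-17) - 365)**2 = (-1*(-17)*(3 - 17) - 365)**2 = (-1*(-17)*(-14) - 365)**2 = (-238 - 365)**2 = (-603)**2 = 363609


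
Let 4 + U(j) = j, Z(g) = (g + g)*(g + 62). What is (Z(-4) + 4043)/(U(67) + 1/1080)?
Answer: 3865320/68041 ≈ 56.809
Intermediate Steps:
Z(g) = 2*g*(62 + g) (Z(g) = (2*g)*(62 + g) = 2*g*(62 + g))
U(j) = -4 + j
(Z(-4) + 4043)/(U(67) + 1/1080) = (2*(-4)*(62 - 4) + 4043)/((-4 + 67) + 1/1080) = (2*(-4)*58 + 4043)/(63 + 1/1080) = (-464 + 4043)/(68041/1080) = 3579*(1080/68041) = 3865320/68041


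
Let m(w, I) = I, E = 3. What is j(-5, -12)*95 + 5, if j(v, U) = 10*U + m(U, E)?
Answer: -11110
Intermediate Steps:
j(v, U) = 3 + 10*U (j(v, U) = 10*U + 3 = 3 + 10*U)
j(-5, -12)*95 + 5 = (3 + 10*(-12))*95 + 5 = (3 - 120)*95 + 5 = -117*95 + 5 = -11115 + 5 = -11110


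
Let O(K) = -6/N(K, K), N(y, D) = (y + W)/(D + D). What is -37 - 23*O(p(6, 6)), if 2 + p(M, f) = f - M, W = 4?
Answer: -313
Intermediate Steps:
p(M, f) = -2 + f - M (p(M, f) = -2 + (f - M) = -2 + f - M)
N(y, D) = (4 + y)/(2*D) (N(y, D) = (y + 4)/(D + D) = (4 + y)/((2*D)) = (4 + y)*(1/(2*D)) = (4 + y)/(2*D))
O(K) = -12*K/(4 + K) (O(K) = -6*2*K/(4 + K) = -12*K/(4 + K))
-37 - 23*O(p(6, 6)) = -37 - (-276)*(-2 + 6 - 1*6)/(4 + (-2 + 6 - 1*6)) = -37 - (-276)*(-2 + 6 - 6)/(4 + (-2 + 6 - 6)) = -37 - (-276)*(-2)/(4 - 2) = -37 - (-276)*(-2)/2 = -37 - 23*12 = -37 - 276 = -313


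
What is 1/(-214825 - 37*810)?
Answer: -1/244795 ≈ -4.0851e-6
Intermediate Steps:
1/(-214825 - 37*810) = 1/(-214825 - 29970) = 1/(-244795) = -1/244795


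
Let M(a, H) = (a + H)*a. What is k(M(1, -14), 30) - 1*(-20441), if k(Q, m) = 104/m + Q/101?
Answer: 30973172/1515 ≈ 20444.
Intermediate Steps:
M(a, H) = a*(H + a) (M(a, H) = (H + a)*a = a*(H + a))
k(Q, m) = 104/m + Q/101 (k(Q, m) = 104/m + Q*(1/101) = 104/m + Q/101)
k(M(1, -14), 30) - 1*(-20441) = (104/30 + (1*(-14 + 1))/101) - 1*(-20441) = (104*(1/30) + (1*(-13))/101) + 20441 = (52/15 + (1/101)*(-13)) + 20441 = (52/15 - 13/101) + 20441 = 5057/1515 + 20441 = 30973172/1515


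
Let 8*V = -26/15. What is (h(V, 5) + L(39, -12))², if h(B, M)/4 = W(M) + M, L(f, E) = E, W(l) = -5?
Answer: 144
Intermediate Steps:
V = -13/60 (V = (-26/15)/8 = (-26*1/15)/8 = (⅛)*(-26/15) = -13/60 ≈ -0.21667)
h(B, M) = -20 + 4*M (h(B, M) = 4*(-5 + M) = -20 + 4*M)
(h(V, 5) + L(39, -12))² = ((-20 + 4*5) - 12)² = ((-20 + 20) - 12)² = (0 - 12)² = (-12)² = 144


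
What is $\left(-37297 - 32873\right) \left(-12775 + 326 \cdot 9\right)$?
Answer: $690542970$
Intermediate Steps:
$\left(-37297 - 32873\right) \left(-12775 + 326 \cdot 9\right) = - 70170 \left(-12775 + 2934\right) = \left(-70170\right) \left(-9841\right) = 690542970$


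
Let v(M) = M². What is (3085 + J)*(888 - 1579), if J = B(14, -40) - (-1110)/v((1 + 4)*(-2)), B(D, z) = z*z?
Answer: -32450051/10 ≈ -3.2450e+6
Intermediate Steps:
B(D, z) = z²
J = 16111/10 (J = (-40)² - (-1110)/(((1 + 4)*(-2))²) = 1600 - (-1110)/((5*(-2))²) = 1600 - (-1110)/((-10)²) = 1600 - (-1110)/100 = 1600 - 1*(-111/10) = 1600 + 111/10 = 16111/10 ≈ 1611.1)
(3085 + J)*(888 - 1579) = (3085 + 16111/10)*(888 - 1579) = (46961/10)*(-691) = -32450051/10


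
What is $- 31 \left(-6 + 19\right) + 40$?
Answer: $-363$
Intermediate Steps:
$- 31 \left(-6 + 19\right) + 40 = \left(-31\right) 13 + 40 = -403 + 40 = -363$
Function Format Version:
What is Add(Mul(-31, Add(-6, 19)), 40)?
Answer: -363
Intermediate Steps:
Add(Mul(-31, Add(-6, 19)), 40) = Add(Mul(-31, 13), 40) = Add(-403, 40) = -363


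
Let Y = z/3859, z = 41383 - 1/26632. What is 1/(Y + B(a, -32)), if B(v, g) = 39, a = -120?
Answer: 102772888/5110254687 ≈ 0.020111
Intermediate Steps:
z = 1102112055/26632 (z = 41383 - 1*1/26632 = 41383 - 1/26632 = 1102112055/26632 ≈ 41383.)
Y = 1102112055/102772888 (Y = (1102112055/26632)/3859 = (1102112055/26632)*(1/3859) = 1102112055/102772888 ≈ 10.724)
1/(Y + B(a, -32)) = 1/(1102112055/102772888 + 39) = 1/(5110254687/102772888) = 102772888/5110254687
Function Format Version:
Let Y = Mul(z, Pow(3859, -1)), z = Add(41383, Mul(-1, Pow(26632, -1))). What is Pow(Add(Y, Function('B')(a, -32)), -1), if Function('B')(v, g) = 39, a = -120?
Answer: Rational(102772888, 5110254687) ≈ 0.020111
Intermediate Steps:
z = Rational(1102112055, 26632) (z = Add(41383, Mul(-1, Rational(1, 26632))) = Add(41383, Rational(-1, 26632)) = Rational(1102112055, 26632) ≈ 41383.)
Y = Rational(1102112055, 102772888) (Y = Mul(Rational(1102112055, 26632), Pow(3859, -1)) = Mul(Rational(1102112055, 26632), Rational(1, 3859)) = Rational(1102112055, 102772888) ≈ 10.724)
Pow(Add(Y, Function('B')(a, -32)), -1) = Pow(Add(Rational(1102112055, 102772888), 39), -1) = Pow(Rational(5110254687, 102772888), -1) = Rational(102772888, 5110254687)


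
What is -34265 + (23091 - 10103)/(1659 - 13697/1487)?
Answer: -1235894388/36077 ≈ -34257.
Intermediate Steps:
-34265 + (23091 - 10103)/(1659 - 13697/1487) = -34265 + 12988/(1659 - 13697*1/1487) = -34265 + 12988/(1659 - 13697/1487) = -34265 + 12988/(2453236/1487) = -34265 + 12988*(1487/2453236) = -34265 + 284017/36077 = -1235894388/36077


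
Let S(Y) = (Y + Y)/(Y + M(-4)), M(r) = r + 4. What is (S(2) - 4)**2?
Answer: 4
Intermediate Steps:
M(r) = 4 + r
S(Y) = 2 (S(Y) = (Y + Y)/(Y + (4 - 4)) = (2*Y)/(Y + 0) = (2*Y)/Y = 2)
(S(2) - 4)**2 = (2 - 4)**2 = (-2)**2 = 4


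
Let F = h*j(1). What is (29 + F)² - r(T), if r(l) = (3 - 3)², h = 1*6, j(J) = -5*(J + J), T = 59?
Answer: 961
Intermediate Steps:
j(J) = -10*J
h = 6
r(l) = 0 (r(l) = 0² = 0)
F = -60 (F = 6*(-10*1) = 6*(-10) = -60)
(29 + F)² - r(T) = (29 - 60)² - 1*0 = (-31)² + 0 = 961 + 0 = 961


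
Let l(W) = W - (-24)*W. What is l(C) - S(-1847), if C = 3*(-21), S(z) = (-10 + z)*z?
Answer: -3431454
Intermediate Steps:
S(z) = z*(-10 + z)
C = -63
l(W) = 25*W (l(W) = W + 24*W = 25*W)
l(C) - S(-1847) = 25*(-63) - (-1847)*(-10 - 1847) = -1575 - (-1847)*(-1857) = -1575 - 1*3429879 = -1575 - 3429879 = -3431454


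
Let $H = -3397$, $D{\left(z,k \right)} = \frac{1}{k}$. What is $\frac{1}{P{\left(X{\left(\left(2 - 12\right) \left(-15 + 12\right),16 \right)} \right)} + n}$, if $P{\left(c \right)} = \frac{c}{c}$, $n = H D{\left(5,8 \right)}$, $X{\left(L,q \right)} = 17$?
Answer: $- \frac{8}{3389} \approx -0.0023606$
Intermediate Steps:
$n = - \frac{3397}{8} \approx -424.63$
$P{\left(c \right)} = 1$
$\frac{1}{P{\left(X{\left(\left(2 - 12\right) \left(-15 + 12\right),16 \right)} \right)} + n} = \frac{1}{1 - \frac{3397}{8}} = \frac{1}{- \frac{3389}{8}} = - \frac{8}{3389}$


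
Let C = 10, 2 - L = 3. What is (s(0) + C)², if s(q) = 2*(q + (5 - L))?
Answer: 484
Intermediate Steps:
L = -1 (L = 2 - 1*3 = 2 - 3 = -1)
s(q) = 12 + 2*q (s(q) = 2*(q + (5 - 1*(-1))) = 2*(q + (5 + 1)) = 2*(q + 6) = 2*(6 + q) = 12 + 2*q)
(s(0) + C)² = ((12 + 2*0) + 10)² = ((12 + 0) + 10)² = (12 + 10)² = 22² = 484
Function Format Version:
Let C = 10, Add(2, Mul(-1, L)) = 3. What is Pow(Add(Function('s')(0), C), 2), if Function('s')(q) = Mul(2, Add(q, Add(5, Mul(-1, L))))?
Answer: 484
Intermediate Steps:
L = -1 (L = Add(2, Mul(-1, 3)) = Add(2, -3) = -1)
Function('s')(q) = Add(12, Mul(2, q)) (Function('s')(q) = Mul(2, Add(q, Add(5, Mul(-1, -1)))) = Mul(2, Add(q, Add(5, 1))) = Mul(2, Add(q, 6)) = Mul(2, Add(6, q)) = Add(12, Mul(2, q)))
Pow(Add(Function('s')(0), C), 2) = Pow(Add(Add(12, Mul(2, 0)), 10), 2) = Pow(Add(Add(12, 0), 10), 2) = Pow(Add(12, 10), 2) = Pow(22, 2) = 484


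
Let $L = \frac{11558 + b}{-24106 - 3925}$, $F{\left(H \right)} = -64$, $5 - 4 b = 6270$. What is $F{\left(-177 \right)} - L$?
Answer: $- \frac{7135969}{112124} \approx -63.644$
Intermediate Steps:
$b = - \frac{6265}{4}$ ($b = \frac{5}{4} - \frac{3135}{2} = - \frac{6265}{4} \approx -1566.3$)
$L = - \frac{39967}{112124}$ ($L = \frac{11558 - \frac{6265}{4}}{-24106 - 3925} = \frac{39967}{4 \left(-28031\right)} = \frac{39967}{4} \left(- \frac{1}{28031}\right) = - \frac{39967}{112124} \approx -0.35645$)
$F{\left(-177 \right)} - L = -64 - - \frac{39967}{112124} = -64 + \frac{39967}{112124} = - \frac{7135969}{112124}$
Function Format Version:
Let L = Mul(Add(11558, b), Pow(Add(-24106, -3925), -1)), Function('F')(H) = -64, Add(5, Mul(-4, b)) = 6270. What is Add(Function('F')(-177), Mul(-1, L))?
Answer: Rational(-7135969, 112124) ≈ -63.644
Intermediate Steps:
b = Rational(-6265, 4) (b = Add(Rational(5, 4), Mul(Rational(-1, 4), 6270)) = Add(Rational(5, 4), Rational(-3135, 2)) = Rational(-6265, 4) ≈ -1566.3)
L = Rational(-39967, 112124) (L = Mul(Add(11558, Rational(-6265, 4)), Pow(Add(-24106, -3925), -1)) = Mul(Rational(39967, 4), Pow(-28031, -1)) = Mul(Rational(39967, 4), Rational(-1, 28031)) = Rational(-39967, 112124) ≈ -0.35645)
Add(Function('F')(-177), Mul(-1, L)) = Add(-64, Mul(-1, Rational(-39967, 112124))) = Add(-64, Rational(39967, 112124)) = Rational(-7135969, 112124)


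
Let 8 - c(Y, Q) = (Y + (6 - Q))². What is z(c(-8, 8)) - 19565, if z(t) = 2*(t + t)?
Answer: -19933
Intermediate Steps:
c(Y, Q) = 8 - (6 + Y - Q)² (c(Y, Q) = 8 - (Y + (6 - Q))² = 8 - (6 + Y - Q)²)
z(t) = 4*t (z(t) = 2*(2*t) = 4*t)
z(c(-8, 8)) - 19565 = 4*(8 - (6 - 8 - 1*8)²) - 19565 = 4*(8 - (6 - 8 - 8)²) - 19565 = 4*(8 - 1*(-10)²) - 19565 = 4*(8 - 1*100) - 19565 = 4*(8 - 100) - 19565 = 4*(-92) - 19565 = -368 - 19565 = -19933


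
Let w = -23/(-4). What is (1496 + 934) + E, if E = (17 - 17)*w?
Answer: 2430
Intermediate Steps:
w = 23/4 (w = -23*(-¼) = 23/4 ≈ 5.7500)
E = 0 (E = (17 - 17)*(23/4) = 0*(23/4) = 0)
(1496 + 934) + E = (1496 + 934) + 0 = 2430 + 0 = 2430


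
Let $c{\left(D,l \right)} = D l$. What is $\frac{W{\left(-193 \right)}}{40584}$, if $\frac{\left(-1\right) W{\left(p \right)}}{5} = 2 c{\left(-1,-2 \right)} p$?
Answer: $\frac{965}{10146} \approx 0.095111$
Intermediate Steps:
$W{\left(p \right)} = - 20 p$ ($W{\left(p \right)} = - 5 \cdot 2 \left(\left(-1\right) \left(-2\right)\right) p = - 5 \cdot 2 \cdot 2 p = - 5 \cdot 4 p = - 20 p$)
$\frac{W{\left(-193 \right)}}{40584} = \frac{\left(-20\right) \left(-193\right)}{40584} = 3860 \cdot \frac{1}{40584} = \frac{965}{10146}$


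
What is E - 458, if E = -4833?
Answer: -5291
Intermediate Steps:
E - 458 = -4833 - 458 = -5291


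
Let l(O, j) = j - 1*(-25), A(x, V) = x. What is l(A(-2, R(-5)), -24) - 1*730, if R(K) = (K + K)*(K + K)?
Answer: -729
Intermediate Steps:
R(K) = 4*K² (R(K) = (2*K)*(2*K) = 4*K²)
l(O, j) = 25 + j (l(O, j) = j + 25 = 25 + j)
l(A(-2, R(-5)), -24) - 1*730 = (25 - 24) - 1*730 = 1 - 730 = -729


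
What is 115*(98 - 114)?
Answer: -1840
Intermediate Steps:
115*(98 - 114) = 115*(-16) = -1840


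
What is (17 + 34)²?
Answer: 2601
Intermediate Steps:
(17 + 34)² = 51² = 2601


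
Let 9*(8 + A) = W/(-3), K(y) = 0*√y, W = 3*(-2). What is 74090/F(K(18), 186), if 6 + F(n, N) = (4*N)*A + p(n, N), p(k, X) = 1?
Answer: -44454/3475 ≈ -12.793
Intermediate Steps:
W = -6
K(y) = 0
A = -70/9 (A = -8 + (-6/(-3))/9 = -8 + (-6*(-⅓))/9 = -8 + (⅑)*2 = -8 + 2/9 = -70/9 ≈ -7.7778)
F(n, N) = -5 - 280*N/9 (F(n, N) = -6 + ((4*N)*(-70/9) + 1) = -6 + (-280*N/9 + 1) = -6 + (1 - 280*N/9) = -5 - 280*N/9)
74090/F(K(18), 186) = 74090/(-5 - 280/9*186) = 74090/(-5 - 17360/3) = 74090/(-17375/3) = 74090*(-3/17375) = -44454/3475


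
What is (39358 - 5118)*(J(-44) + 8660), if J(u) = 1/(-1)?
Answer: 296484160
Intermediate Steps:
J(u) = -1
(39358 - 5118)*(J(-44) + 8660) = (39358 - 5118)*(-1 + 8660) = 34240*8659 = 296484160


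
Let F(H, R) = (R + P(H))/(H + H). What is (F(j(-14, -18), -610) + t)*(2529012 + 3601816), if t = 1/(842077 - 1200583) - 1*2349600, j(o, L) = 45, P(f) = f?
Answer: -2582145193350993908/179253 ≈ -1.4405e+13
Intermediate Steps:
F(H, R) = (H + R)/(2*H) (F(H, R) = (R + H)/(H + H) = (H + R)/((2*H)) = (H + R)*(1/(2*H)) = (H + R)/(2*H))
t = -842345697601/358506 (t = 1/(-358506) - 2349600 = -1/358506 - 2349600 = -842345697601/358506 ≈ -2.3496e+6)
(F(j(-14, -18), -610) + t)*(2529012 + 3601816) = ((½)*(45 - 610)/45 - 842345697601/358506)*(2529012 + 3601816) = ((½)*(1/45)*(-565) - 842345697601/358506)*6130828 = (-113/18 - 842345697601/358506)*6130828 = -421173974111/179253*6130828 = -2582145193350993908/179253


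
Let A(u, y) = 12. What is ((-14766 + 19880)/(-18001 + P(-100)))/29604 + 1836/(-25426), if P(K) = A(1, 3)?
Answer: -244471284545/3385130911914 ≈ -0.072219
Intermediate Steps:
P(K) = 12
((-14766 + 19880)/(-18001 + P(-100)))/29604 + 1836/(-25426) = ((-14766 + 19880)/(-18001 + 12))/29604 + 1836/(-25426) = (5114/(-17989))*(1/29604) + 1836*(-1/25426) = (5114*(-1/17989))*(1/29604) - 918/12713 = -5114/17989*1/29604 - 918/12713 = -2557/266273178 - 918/12713 = -244471284545/3385130911914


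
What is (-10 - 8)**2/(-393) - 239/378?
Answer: -72133/49518 ≈ -1.4567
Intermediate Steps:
(-10 - 8)**2/(-393) - 239/378 = (-18)**2*(-1/393) - 239*1/378 = 324*(-1/393) - 239/378 = -108/131 - 239/378 = -72133/49518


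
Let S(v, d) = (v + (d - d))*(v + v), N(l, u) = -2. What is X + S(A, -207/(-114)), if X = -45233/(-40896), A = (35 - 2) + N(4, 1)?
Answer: 78647345/40896 ≈ 1923.1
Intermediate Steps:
A = 31 (A = (35 - 2) - 2 = 33 - 2 = 31)
S(v, d) = 2*v² (S(v, d) = (v + 0)*(2*v) = v*(2*v) = 2*v²)
X = 45233/40896 (X = -45233*(-1/40896) = 45233/40896 ≈ 1.1060)
X + S(A, -207/(-114)) = 45233/40896 + 2*31² = 45233/40896 + 2*961 = 45233/40896 + 1922 = 78647345/40896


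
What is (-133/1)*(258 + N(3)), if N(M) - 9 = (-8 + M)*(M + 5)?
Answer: -30191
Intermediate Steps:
N(M) = 9 + (-8 + M)*(5 + M) (N(M) = 9 + (-8 + M)*(M + 5) = 9 + (-8 + M)*(5 + M))
(-133/1)*(258 + N(3)) = (-133/1)*(258 + (-31 + 3**2 - 3*3)) = (-133*1)*(258 + (-31 + 9 - 9)) = -133*(258 - 31) = -133*227 = -30191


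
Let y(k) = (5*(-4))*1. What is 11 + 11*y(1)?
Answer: -209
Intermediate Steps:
y(k) = -20 (y(k) = -20*1 = -20)
11 + 11*y(1) = 11 + 11*(-20) = 11 - 220 = -209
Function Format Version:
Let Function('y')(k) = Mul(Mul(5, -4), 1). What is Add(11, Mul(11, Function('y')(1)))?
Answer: -209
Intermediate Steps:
Function('y')(k) = -20 (Function('y')(k) = Mul(-20, 1) = -20)
Add(11, Mul(11, Function('y')(1))) = Add(11, Mul(11, -20)) = Add(11, -220) = -209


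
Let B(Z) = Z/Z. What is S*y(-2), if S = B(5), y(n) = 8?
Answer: 8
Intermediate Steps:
B(Z) = 1
S = 1
S*y(-2) = 1*8 = 8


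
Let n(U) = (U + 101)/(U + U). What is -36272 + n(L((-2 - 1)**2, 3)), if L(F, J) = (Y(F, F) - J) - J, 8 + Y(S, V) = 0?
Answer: -1015703/28 ≈ -36275.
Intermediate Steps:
Y(S, V) = -8 (Y(S, V) = -8 + 0 = -8)
L(F, J) = -8 - 2*J (L(F, J) = (-8 - J) - J = -8 - 2*J)
n(U) = (101 + U)/(2*U) (n(U) = (101 + U)/((2*U)) = (101 + U)*(1/(2*U)) = (101 + U)/(2*U))
-36272 + n(L((-2 - 1)**2, 3)) = -36272 + (101 + (-8 - 2*3))/(2*(-8 - 2*3)) = -36272 + (101 + (-8 - 6))/(2*(-8 - 6)) = -36272 + (1/2)*(101 - 14)/(-14) = -36272 + (1/2)*(-1/14)*87 = -36272 - 87/28 = -1015703/28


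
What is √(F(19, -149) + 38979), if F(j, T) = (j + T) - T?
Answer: √38998 ≈ 197.48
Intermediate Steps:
F(j, T) = j (F(j, T) = (T + j) - T = j)
√(F(19, -149) + 38979) = √(19 + 38979) = √38998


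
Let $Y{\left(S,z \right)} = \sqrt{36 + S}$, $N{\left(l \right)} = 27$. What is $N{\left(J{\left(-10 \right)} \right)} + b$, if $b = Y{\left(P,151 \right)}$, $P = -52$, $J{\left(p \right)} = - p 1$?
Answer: $27 + 4 i \approx 27.0 + 4.0 i$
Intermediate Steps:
$J{\left(p \right)} = - p$
$b = 4 i$ ($b = \sqrt{36 - 52} = \sqrt{-16} = 4 i \approx 4.0 i$)
$N{\left(J{\left(-10 \right)} \right)} + b = 27 + 4 i$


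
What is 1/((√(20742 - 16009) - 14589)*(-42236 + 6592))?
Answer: 14589/7586261797072 + √4733/7586261797072 ≈ 1.9322e-9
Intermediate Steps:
1/((√(20742 - 16009) - 14589)*(-42236 + 6592)) = 1/((√4733 - 14589)*(-35644)) = 1/((-14589 + √4733)*(-35644)) = 1/(520010316 - 35644*√4733)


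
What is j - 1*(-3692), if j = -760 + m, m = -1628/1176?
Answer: 861601/294 ≈ 2930.6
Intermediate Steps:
m = -407/294 (m = -1628*1/1176 = -407/294 ≈ -1.3844)
j = -223847/294 (j = -760 - 407/294 = -223847/294 ≈ -761.38)
j - 1*(-3692) = -223847/294 - 1*(-3692) = -223847/294 + 3692 = 861601/294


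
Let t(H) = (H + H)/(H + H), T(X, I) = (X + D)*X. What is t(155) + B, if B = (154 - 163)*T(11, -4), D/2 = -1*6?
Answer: 100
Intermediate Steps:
D = -12 (D = 2*(-1*6) = 2*(-6) = -12)
T(X, I) = X*(-12 + X) (T(X, I) = (X - 12)*X = (-12 + X)*X = X*(-12 + X))
t(H) = 1 (t(H) = (2*H)/((2*H)) = (2*H)*(1/(2*H)) = 1)
B = 99 (B = (154 - 163)*(11*(-12 + 11)) = -99*(-1) = -9*(-11) = 99)
t(155) + B = 1 + 99 = 100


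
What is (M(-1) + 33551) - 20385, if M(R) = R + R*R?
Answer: 13166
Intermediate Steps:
M(R) = R + R²
(M(-1) + 33551) - 20385 = (-(1 - 1) + 33551) - 20385 = (-1*0 + 33551) - 20385 = (0 + 33551) - 20385 = 33551 - 20385 = 13166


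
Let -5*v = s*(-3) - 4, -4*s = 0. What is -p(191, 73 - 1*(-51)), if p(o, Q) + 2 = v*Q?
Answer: -486/5 ≈ -97.200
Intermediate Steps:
s = 0 (s = -¼*0 = 0)
v = ⅘ (v = -(0*(-3) - 4)/5 = -(0 - 4)/5 = -⅕*(-4) = ⅘ ≈ 0.80000)
p(o, Q) = -2 + 4*Q/5
-p(191, 73 - 1*(-51)) = -(-2 + 4*(73 - 1*(-51))/5) = -(-2 + 4*(73 + 51)/5) = -(-2 + (⅘)*124) = -(-2 + 496/5) = -1*486/5 = -486/5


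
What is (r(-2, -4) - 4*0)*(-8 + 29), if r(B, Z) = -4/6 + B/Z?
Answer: -7/2 ≈ -3.5000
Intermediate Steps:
r(B, Z) = -⅔ + B/Z (r(B, Z) = -4*⅙ + B/Z = -⅔ + B/Z)
(r(-2, -4) - 4*0)*(-8 + 29) = ((-⅔ - 2/(-4)) - 4*0)*(-8 + 29) = ((-⅔ - 2*(-¼)) + 0)*21 = ((-⅔ + ½) + 0)*21 = (-⅙ + 0)*21 = -⅙*21 = -7/2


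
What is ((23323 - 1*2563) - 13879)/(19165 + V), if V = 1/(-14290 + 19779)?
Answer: 5395687/15028098 ≈ 0.35904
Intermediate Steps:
V = 1/5489 ≈ 0.00018218
((23323 - 1*2563) - 13879)/(19165 + V) = ((23323 - 1*2563) - 13879)/(19165 + 1/5489) = ((23323 - 2563) - 13879)/(105196686/5489) = (20760 - 13879)*(5489/105196686) = 6881*(5489/105196686) = 5395687/15028098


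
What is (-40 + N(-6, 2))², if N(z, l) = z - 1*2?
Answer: 2304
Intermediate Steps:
N(z, l) = -2 + z (N(z, l) = z - 2 = -2 + z)
(-40 + N(-6, 2))² = (-40 + (-2 - 6))² = (-40 - 8)² = (-48)² = 2304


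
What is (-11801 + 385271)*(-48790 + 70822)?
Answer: 8228291040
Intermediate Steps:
(-11801 + 385271)*(-48790 + 70822) = 373470*22032 = 8228291040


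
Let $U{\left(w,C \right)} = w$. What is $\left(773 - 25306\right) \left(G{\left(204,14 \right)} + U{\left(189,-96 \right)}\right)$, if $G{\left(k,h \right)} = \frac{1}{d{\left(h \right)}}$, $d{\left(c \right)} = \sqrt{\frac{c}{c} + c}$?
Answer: $-4636737 - \frac{24533 \sqrt{15}}{15} \approx -4.6431 \cdot 10^{6}$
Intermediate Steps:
$d{\left(c \right)} = \sqrt{1 + c}$
$G{\left(k,h \right)} = \frac{1}{\sqrt{1 + h}}$
$\left(773 - 25306\right) \left(G{\left(204,14 \right)} + U{\left(189,-96 \right)}\right) = \left(773 - 25306\right) \left(\frac{1}{\sqrt{1 + 14}} + 189\right) = - 24533 \left(\frac{1}{\sqrt{15}} + 189\right) = - 24533 \left(\frac{\sqrt{15}}{15} + 189\right) = - 24533 \left(189 + \frac{\sqrt{15}}{15}\right) = -4636737 - \frac{24533 \sqrt{15}}{15}$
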